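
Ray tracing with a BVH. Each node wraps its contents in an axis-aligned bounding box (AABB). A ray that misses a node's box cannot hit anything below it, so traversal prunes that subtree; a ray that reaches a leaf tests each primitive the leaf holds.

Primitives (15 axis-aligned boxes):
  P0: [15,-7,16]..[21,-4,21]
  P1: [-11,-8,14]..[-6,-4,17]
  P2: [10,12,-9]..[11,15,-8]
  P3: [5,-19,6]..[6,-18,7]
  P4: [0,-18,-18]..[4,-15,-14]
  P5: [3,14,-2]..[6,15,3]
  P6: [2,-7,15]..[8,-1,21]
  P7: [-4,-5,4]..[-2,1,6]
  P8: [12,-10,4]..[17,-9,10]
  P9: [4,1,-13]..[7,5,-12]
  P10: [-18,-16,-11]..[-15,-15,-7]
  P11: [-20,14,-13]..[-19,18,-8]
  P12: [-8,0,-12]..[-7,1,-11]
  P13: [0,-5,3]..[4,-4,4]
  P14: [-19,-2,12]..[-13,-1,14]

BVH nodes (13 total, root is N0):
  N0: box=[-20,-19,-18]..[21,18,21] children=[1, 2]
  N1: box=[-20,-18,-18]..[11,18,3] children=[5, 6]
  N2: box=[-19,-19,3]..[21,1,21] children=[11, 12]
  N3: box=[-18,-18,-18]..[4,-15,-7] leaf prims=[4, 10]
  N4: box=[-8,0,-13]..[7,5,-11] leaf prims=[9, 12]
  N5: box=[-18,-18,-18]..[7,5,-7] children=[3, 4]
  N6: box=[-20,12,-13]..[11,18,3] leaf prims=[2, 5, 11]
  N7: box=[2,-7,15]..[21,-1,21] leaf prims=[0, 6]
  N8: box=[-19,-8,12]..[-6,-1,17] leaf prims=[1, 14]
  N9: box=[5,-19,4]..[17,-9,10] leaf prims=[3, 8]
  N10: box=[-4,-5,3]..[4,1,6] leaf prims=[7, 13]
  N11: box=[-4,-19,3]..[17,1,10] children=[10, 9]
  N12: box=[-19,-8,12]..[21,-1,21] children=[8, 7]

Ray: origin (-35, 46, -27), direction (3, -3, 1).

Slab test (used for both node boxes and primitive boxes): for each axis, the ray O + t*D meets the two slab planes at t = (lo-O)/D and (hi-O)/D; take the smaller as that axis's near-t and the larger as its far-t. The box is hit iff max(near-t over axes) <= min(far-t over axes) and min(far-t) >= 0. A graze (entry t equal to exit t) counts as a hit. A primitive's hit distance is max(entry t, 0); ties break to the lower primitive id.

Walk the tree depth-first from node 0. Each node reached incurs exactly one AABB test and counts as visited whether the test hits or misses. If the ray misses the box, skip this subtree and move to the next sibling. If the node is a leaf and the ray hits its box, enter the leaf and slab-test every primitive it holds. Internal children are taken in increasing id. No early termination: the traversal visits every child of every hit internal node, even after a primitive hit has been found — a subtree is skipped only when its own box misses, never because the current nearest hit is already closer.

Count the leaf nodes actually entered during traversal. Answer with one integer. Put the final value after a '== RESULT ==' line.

Walk:
N0 x:[5,56/3] y:[28/3,65/3] z:[9,48] -> hit [28/3,56/3], descend [1, 2]
  N1 x:[5,46/3] y:[28/3,64/3] z:[9,30] -> hit [28/3,46/3], descend [5, 6]
    N5 x:[17/3,14] y:[41/3,64/3] z:[9,20] -> hit [41/3,14], descend [3, 4]
      N3 x:[17/3,13] y:[61/3,64/3] z:[9,20] -> miss, prune
      N4 x:[9,14] y:[41/3,46/3] z:[14,16] -> hit [14,14] leaf, test {P9@t=14, P12(miss)}
    N6 x:[5,46/3] y:[28/3,34/3] z:[14,30] -> miss, prune
  N2 x:[16/3,56/3] y:[15,65/3] z:[30,48] -> miss, prune

order=[0, 1, 5, 3, 4, 6, 2]  |boxes|=7  |leaves|=1  hit=P9

== RESULT ==
1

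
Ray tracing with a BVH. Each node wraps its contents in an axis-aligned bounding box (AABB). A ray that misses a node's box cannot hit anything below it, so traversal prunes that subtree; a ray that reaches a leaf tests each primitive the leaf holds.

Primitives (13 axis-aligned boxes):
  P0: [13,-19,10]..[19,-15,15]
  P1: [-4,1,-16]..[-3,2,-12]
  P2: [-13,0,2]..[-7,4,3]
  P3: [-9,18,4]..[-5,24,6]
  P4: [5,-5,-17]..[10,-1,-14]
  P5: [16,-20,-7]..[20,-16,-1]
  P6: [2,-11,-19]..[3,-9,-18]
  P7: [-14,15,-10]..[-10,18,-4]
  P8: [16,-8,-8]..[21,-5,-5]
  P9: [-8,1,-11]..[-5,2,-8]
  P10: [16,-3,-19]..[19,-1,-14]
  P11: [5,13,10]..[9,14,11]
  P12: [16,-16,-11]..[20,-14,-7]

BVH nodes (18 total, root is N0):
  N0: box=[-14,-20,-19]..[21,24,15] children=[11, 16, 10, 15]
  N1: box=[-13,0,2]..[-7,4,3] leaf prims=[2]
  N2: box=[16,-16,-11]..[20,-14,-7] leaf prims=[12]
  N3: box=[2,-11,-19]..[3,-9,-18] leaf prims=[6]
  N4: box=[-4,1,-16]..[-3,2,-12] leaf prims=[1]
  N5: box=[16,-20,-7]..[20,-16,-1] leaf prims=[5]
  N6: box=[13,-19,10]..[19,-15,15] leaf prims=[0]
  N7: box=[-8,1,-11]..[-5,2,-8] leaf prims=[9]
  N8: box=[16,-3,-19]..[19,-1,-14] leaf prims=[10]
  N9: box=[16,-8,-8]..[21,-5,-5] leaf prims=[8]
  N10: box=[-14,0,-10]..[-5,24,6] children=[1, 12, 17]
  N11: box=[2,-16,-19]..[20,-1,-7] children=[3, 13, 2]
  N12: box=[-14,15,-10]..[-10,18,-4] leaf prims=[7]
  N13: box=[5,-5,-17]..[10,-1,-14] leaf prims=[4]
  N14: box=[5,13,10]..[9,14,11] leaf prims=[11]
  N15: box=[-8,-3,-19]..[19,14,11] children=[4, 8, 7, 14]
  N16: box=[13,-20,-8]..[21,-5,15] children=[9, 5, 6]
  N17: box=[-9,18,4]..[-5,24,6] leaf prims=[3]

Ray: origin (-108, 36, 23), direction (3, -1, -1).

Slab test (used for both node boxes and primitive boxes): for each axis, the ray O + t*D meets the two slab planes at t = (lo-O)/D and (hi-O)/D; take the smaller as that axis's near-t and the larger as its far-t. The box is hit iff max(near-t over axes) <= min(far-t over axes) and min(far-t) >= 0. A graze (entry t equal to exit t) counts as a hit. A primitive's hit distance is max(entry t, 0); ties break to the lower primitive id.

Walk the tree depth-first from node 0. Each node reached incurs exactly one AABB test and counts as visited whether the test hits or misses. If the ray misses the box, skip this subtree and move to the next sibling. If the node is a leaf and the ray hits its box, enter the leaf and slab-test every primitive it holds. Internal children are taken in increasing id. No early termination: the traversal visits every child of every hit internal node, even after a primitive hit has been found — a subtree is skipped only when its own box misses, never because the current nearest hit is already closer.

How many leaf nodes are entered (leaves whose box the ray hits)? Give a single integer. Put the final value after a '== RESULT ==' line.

Trace the traversal:
N0 x:[94/3,43] y:[12,56] z:[8,42] -> hit [94/3,42], descend [10, 11, 15, 16]
  N10 x:[94/3,103/3] y:[12,36] z:[17,33] -> hit [94/3,33], descend [1, 12, 17]
    N1 x:[95/3,101/3] y:[32,36] z:[20,21] -> miss, prune
    N12 x:[94/3,98/3] y:[18,21] z:[27,33] -> miss, prune
    N17 x:[33,103/3] y:[12,18] z:[17,19] -> miss, prune
  N11 x:[110/3,128/3] y:[37,52] z:[30,42] -> hit [37,42], descend [2, 3, 13]
    N2 x:[124/3,128/3] y:[50,52] z:[30,34] -> miss, prune
    N3 x:[110/3,37] y:[45,47] z:[41,42] -> miss, prune
    N13 x:[113/3,118/3] y:[37,41] z:[37,40] -> hit [113/3,118/3] leaf, test {P4@t=113/3}
  N15 x:[100/3,127/3] y:[22,39] z:[12,42] -> hit [100/3,39], descend [4, 7, 8, 14]
    N4 x:[104/3,35] y:[34,35] z:[35,39] -> hit [35,35] leaf, test {P1@t=35}
    N7 x:[100/3,103/3] y:[34,35] z:[31,34] -> hit [34,34] leaf, test {P9@t=34}
    N8 x:[124/3,127/3] y:[37,39] z:[37,42] -> miss, prune
    N14 x:[113/3,39] y:[22,23] z:[12,13] -> miss, prune
  N16 x:[121/3,43] y:[41,56] z:[8,31] -> miss, prune

Visited [0, 10, 1, 12, 17, 11, 2, 3, 13, 15, 4, 7, 8, 14, 16]. Tests: 15 box, 3 leaf. Nearest: P9.

== RESULT ==
3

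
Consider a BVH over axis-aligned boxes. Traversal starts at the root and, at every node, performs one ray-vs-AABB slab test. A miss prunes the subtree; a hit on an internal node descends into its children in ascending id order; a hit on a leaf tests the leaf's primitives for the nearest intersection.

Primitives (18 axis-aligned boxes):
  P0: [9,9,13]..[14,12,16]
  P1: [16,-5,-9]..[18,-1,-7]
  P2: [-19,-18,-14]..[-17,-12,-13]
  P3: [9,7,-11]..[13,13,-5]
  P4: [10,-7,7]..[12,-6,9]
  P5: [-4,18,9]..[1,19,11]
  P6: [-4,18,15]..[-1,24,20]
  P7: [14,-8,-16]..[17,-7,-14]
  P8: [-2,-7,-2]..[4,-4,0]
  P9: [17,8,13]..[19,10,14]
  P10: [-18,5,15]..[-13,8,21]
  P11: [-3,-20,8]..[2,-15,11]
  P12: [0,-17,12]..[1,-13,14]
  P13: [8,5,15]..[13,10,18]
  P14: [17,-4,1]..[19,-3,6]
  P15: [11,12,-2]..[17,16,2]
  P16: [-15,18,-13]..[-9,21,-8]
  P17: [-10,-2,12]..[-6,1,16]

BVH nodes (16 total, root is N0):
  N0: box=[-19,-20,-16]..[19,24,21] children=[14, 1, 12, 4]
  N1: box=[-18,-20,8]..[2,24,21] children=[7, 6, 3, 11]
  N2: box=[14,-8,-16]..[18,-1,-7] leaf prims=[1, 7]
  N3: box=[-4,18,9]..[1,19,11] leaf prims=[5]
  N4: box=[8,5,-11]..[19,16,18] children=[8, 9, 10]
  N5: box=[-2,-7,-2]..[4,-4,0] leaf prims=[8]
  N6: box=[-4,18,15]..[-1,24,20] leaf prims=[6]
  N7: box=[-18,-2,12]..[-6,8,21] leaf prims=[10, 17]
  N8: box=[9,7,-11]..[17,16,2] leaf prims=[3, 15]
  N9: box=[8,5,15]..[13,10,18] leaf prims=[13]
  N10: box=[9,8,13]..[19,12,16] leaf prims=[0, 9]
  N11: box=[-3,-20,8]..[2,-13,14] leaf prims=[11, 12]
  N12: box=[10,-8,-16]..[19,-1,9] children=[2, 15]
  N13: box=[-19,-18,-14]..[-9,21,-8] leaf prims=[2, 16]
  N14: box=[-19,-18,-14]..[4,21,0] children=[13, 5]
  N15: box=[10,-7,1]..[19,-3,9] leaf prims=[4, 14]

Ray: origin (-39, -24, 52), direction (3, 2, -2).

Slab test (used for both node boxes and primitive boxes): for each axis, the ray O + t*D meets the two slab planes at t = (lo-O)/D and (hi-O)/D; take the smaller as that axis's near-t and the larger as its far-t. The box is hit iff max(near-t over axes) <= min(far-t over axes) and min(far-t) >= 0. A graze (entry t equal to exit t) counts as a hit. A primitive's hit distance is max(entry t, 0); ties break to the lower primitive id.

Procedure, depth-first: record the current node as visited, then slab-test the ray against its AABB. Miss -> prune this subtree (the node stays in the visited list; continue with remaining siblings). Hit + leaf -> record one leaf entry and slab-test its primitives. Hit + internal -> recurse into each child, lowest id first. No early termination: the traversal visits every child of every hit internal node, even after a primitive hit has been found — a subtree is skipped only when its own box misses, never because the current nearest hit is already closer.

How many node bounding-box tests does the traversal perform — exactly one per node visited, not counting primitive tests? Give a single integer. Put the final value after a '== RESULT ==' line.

Trace the traversal:
N0 x:[20/3,58/3] y:[2,24] z:[31/2,34] -> hit [31/2,58/3], descend [1, 4, 12, 14]
  N1 x:[7,41/3] y:[2,24] z:[31/2,22] -> miss, prune
  N4 x:[47/3,58/3] y:[29/2,20] z:[17,63/2] -> hit [17,58/3], descend [8, 9, 10]
    N8 x:[16,56/3] y:[31/2,20] z:[25,63/2] -> miss, prune
    N9 x:[47/3,52/3] y:[29/2,17] z:[17,37/2] -> hit [17,17] leaf, test {P13@t=17}
    N10 x:[16,58/3] y:[16,18] z:[18,39/2] -> hit [18,18] leaf, test {P0(miss), P9(miss)}
  N12 x:[49/3,58/3] y:[8,23/2] z:[43/2,34] -> miss, prune
  N14 x:[20/3,43/3] y:[3,45/2] z:[26,33] -> miss, prune

8 AABB tests over nodes [0, 1, 4, 8, 9, 10, 12, 14]; 2 leaves entered; closest P13.

== RESULT ==
8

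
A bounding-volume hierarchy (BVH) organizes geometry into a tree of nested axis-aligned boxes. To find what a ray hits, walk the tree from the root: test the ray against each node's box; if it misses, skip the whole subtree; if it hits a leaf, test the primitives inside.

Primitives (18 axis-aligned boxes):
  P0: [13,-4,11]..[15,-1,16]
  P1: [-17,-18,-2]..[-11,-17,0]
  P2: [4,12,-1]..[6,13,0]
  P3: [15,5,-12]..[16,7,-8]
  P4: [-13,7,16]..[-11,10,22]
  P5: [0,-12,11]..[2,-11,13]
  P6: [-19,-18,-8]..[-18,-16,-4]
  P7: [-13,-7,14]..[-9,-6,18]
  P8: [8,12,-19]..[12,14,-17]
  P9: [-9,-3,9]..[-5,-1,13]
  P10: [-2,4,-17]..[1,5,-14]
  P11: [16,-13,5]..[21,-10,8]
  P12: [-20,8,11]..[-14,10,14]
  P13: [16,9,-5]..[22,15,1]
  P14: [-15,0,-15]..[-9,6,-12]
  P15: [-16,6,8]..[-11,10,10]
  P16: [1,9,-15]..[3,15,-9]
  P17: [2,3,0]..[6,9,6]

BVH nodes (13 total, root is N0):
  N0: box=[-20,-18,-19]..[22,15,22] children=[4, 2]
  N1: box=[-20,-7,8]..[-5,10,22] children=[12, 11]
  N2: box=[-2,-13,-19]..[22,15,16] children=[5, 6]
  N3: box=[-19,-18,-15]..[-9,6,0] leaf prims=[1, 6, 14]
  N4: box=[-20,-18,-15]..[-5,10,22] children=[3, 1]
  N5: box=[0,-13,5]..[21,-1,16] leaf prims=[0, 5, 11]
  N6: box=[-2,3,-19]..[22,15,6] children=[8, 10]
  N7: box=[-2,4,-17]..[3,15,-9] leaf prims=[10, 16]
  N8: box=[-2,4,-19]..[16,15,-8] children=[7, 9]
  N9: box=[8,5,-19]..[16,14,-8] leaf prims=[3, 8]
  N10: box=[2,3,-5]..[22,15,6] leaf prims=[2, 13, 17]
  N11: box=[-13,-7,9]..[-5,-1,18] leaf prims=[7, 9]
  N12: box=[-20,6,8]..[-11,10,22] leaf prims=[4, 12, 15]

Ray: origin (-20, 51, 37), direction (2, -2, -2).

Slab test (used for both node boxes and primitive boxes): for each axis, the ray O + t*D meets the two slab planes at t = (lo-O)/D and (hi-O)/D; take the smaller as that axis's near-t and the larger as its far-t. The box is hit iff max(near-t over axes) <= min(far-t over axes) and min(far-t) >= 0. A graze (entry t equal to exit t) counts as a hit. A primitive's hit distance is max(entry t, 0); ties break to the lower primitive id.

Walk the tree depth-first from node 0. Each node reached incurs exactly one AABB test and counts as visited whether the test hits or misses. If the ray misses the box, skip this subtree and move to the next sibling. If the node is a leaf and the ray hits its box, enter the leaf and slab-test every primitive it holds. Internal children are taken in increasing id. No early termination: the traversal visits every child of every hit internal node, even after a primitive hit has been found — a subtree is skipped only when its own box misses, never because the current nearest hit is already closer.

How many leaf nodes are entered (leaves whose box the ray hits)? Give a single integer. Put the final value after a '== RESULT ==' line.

Traverse from the root:
N0 x:[0,21] y:[18,69/2] z:[15/2,28] -> hit [18,21], descend [2, 4]
  N2 x:[9,21] y:[18,32] z:[21/2,28] -> hit [18,21], descend [5, 6]
    N5 x:[10,41/2] y:[26,32] z:[21/2,16] -> miss, prune
    N6 x:[9,21] y:[18,24] z:[31/2,28] -> hit [18,21], descend [8, 10]
      N8 x:[9,18] y:[18,47/2] z:[45/2,28] -> miss, prune
      N10 x:[11,21] y:[18,24] z:[31/2,21] -> hit [18,21] leaf, test {P2(miss), P13@t=18, P17(miss)}
  N4 x:[0,15/2] y:[41/2,69/2] z:[15/2,26] -> miss, prune

Summary -> nodes [0, 2, 5, 6, 8, 10, 4]; box-tests=7; leaf-entries=1; first=P13

== RESULT ==
1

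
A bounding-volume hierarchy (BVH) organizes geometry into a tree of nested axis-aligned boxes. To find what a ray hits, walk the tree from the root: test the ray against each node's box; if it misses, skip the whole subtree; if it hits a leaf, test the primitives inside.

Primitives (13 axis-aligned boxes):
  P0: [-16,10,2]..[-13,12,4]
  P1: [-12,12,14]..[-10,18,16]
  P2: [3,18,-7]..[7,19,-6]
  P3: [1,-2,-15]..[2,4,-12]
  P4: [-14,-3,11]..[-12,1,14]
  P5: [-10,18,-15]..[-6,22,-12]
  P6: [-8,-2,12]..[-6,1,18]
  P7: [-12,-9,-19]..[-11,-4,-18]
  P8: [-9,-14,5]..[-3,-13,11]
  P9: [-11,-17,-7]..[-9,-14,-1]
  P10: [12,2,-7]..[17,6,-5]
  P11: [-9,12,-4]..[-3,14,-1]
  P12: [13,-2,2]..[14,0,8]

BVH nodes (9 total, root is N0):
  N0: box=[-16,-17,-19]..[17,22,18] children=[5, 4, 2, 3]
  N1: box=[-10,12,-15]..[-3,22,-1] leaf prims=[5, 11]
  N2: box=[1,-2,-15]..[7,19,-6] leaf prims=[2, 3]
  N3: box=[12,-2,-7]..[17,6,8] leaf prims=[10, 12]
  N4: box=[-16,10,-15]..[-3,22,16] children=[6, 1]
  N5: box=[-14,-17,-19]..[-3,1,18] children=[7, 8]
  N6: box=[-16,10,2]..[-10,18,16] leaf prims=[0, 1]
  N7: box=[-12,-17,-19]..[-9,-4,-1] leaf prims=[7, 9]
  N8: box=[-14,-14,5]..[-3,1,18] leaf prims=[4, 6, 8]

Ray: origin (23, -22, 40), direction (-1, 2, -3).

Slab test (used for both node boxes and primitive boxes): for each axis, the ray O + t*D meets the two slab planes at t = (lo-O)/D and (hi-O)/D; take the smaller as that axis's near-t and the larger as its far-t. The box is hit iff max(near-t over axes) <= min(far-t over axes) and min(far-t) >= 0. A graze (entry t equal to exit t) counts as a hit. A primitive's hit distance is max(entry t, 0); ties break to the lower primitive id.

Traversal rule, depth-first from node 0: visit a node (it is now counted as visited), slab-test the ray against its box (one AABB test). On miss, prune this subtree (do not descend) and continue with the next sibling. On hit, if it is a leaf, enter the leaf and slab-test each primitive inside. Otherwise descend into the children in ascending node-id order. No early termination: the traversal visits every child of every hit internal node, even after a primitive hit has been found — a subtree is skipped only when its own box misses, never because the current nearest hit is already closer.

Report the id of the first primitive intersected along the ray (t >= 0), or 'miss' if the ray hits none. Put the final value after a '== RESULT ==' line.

Trace the traversal:
N0 x:[6,39] y:[5/2,22] z:[22/3,59/3] -> hit [22/3,59/3], descend [2, 3, 4, 5]
  N2 x:[16,22] y:[10,41/2] z:[46/3,55/3] -> hit [16,55/3] leaf, test {P2(miss), P3(miss)}
  N3 x:[6,11] y:[10,14] z:[32/3,47/3] -> hit [32/3,11] leaf, test {P10(miss), P12(miss)}
  N4 x:[26,39] y:[16,22] z:[8,55/3] -> miss, prune
  N5 x:[26,37] y:[5/2,23/2] z:[22/3,59/3] -> miss, prune

Summary -> nodes [0, 2, 3, 4, 5]; box-tests=5; leaf-entries=2; first=miss

== RESULT ==
miss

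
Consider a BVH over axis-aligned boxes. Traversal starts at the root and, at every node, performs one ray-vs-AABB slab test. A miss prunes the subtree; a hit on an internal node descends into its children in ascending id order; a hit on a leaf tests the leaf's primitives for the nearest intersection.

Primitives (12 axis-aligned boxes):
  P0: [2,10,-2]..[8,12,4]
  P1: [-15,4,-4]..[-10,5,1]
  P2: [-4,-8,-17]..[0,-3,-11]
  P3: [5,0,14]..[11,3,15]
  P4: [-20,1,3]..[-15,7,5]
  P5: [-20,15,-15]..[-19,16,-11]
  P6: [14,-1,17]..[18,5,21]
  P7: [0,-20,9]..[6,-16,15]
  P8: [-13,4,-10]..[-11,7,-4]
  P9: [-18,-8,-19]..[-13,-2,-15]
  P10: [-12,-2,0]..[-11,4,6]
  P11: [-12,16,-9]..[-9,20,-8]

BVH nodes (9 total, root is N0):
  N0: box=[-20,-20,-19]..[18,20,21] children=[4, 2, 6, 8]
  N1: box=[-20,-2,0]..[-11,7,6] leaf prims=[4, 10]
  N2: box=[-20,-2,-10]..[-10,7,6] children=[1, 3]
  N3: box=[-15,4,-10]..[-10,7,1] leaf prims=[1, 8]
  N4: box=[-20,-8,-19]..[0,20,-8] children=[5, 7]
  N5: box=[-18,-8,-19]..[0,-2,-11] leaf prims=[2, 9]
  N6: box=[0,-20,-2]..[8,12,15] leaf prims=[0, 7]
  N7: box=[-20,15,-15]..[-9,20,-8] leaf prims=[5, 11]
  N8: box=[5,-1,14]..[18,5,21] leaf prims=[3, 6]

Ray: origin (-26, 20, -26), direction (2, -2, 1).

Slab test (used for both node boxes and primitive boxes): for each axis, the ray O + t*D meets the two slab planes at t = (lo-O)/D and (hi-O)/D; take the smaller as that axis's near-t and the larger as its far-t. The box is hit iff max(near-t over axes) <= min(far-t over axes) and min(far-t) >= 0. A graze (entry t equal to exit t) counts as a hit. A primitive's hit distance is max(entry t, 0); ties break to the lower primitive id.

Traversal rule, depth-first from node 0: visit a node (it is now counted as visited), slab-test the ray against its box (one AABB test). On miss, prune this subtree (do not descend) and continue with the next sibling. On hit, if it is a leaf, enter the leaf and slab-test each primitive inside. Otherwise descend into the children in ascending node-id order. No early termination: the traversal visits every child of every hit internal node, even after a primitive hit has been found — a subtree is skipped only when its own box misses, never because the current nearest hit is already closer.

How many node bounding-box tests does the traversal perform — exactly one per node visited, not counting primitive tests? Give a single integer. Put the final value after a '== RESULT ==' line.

Trace the traversal:
N0 x:[3,22] y:[0,20] z:[7,47] -> hit [7,20], descend [2, 4, 6, 8]
  N2 x:[3,8] y:[13/2,11] z:[16,32] -> miss, prune
  N4 x:[3,13] y:[0,14] z:[7,18] -> hit [7,13], descend [5, 7]
    N5 x:[4,13] y:[11,14] z:[7,15] -> hit [11,13] leaf, test {P2@t=23/2, P9(miss)}
    N7 x:[3,17/2] y:[0,5/2] z:[11,18] -> miss, prune
  N6 x:[13,17] y:[4,20] z:[24,41] -> miss, prune
  N8 x:[31/2,22] y:[15/2,21/2] z:[40,47] -> miss, prune

7 AABB tests over nodes [0, 2, 4, 5, 7, 6, 8]; 1 leaf entered; closest P2.

== RESULT ==
7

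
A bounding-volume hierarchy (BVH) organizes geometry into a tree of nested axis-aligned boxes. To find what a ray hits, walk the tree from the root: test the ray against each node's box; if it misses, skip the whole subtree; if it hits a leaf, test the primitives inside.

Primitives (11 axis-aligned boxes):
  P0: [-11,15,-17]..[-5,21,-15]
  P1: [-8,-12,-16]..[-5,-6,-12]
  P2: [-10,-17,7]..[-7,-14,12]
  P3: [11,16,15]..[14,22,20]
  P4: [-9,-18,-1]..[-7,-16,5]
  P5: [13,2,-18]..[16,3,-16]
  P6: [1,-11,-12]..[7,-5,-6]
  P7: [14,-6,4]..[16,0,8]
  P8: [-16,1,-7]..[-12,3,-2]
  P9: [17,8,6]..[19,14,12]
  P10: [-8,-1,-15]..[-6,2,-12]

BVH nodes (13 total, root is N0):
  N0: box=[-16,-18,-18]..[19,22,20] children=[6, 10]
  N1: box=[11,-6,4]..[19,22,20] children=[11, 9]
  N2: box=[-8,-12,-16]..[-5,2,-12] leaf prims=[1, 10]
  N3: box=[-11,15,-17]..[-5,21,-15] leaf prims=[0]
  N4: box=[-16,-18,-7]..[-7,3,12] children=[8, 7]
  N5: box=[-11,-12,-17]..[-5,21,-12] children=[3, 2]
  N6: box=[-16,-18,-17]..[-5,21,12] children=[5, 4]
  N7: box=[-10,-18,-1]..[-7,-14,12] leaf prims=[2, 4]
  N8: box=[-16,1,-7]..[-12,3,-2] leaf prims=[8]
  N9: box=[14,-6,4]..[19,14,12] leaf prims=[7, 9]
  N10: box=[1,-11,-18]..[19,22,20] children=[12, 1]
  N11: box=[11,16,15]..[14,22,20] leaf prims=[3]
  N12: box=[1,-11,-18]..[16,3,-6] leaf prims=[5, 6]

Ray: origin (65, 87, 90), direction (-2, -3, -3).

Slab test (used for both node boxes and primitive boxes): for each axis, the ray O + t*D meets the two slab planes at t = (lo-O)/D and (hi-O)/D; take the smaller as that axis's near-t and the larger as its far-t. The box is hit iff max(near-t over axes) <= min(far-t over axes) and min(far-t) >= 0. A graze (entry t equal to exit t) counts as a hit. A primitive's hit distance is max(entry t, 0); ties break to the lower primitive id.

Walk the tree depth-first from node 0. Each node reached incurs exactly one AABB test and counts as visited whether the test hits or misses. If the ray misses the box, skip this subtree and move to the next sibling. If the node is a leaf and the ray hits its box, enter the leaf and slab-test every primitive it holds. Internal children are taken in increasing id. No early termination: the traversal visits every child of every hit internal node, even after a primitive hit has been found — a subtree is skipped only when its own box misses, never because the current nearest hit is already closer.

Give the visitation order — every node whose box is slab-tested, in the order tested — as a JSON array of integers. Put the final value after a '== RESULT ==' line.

Walk:
N0 x:[23,81/2] y:[65/3,35] z:[70/3,36] -> hit [70/3,35], descend [6, 10]
  N6 x:[35,81/2] y:[22,35] z:[26,107/3] -> hit [35,35], descend [4, 5]
    N4 x:[36,81/2] y:[28,35] z:[26,97/3] -> miss, prune
    N5 x:[35,38] y:[22,33] z:[34,107/3] -> miss, prune
  N10 x:[23,32] y:[65/3,98/3] z:[70/3,36] -> hit [70/3,32], descend [1, 12]
    N1 x:[23,27] y:[65/3,31] z:[70/3,86/3] -> hit [70/3,27], descend [9, 11]
      N9 x:[23,51/2] y:[73/3,31] z:[26,86/3] -> miss, prune
      N11 x:[51/2,27] y:[65/3,71/3] z:[70/3,25] -> miss, prune
    N12 x:[49/2,32] y:[28,98/3] z:[32,36] -> hit [32,32] leaf, test {P5(miss), P6@t=32}

Summary -> nodes [0, 6, 4, 5, 10, 1, 9, 11, 12]; box-tests=9; leaf-entries=1; first=P6

== RESULT ==
[0, 6, 4, 5, 10, 1, 9, 11, 12]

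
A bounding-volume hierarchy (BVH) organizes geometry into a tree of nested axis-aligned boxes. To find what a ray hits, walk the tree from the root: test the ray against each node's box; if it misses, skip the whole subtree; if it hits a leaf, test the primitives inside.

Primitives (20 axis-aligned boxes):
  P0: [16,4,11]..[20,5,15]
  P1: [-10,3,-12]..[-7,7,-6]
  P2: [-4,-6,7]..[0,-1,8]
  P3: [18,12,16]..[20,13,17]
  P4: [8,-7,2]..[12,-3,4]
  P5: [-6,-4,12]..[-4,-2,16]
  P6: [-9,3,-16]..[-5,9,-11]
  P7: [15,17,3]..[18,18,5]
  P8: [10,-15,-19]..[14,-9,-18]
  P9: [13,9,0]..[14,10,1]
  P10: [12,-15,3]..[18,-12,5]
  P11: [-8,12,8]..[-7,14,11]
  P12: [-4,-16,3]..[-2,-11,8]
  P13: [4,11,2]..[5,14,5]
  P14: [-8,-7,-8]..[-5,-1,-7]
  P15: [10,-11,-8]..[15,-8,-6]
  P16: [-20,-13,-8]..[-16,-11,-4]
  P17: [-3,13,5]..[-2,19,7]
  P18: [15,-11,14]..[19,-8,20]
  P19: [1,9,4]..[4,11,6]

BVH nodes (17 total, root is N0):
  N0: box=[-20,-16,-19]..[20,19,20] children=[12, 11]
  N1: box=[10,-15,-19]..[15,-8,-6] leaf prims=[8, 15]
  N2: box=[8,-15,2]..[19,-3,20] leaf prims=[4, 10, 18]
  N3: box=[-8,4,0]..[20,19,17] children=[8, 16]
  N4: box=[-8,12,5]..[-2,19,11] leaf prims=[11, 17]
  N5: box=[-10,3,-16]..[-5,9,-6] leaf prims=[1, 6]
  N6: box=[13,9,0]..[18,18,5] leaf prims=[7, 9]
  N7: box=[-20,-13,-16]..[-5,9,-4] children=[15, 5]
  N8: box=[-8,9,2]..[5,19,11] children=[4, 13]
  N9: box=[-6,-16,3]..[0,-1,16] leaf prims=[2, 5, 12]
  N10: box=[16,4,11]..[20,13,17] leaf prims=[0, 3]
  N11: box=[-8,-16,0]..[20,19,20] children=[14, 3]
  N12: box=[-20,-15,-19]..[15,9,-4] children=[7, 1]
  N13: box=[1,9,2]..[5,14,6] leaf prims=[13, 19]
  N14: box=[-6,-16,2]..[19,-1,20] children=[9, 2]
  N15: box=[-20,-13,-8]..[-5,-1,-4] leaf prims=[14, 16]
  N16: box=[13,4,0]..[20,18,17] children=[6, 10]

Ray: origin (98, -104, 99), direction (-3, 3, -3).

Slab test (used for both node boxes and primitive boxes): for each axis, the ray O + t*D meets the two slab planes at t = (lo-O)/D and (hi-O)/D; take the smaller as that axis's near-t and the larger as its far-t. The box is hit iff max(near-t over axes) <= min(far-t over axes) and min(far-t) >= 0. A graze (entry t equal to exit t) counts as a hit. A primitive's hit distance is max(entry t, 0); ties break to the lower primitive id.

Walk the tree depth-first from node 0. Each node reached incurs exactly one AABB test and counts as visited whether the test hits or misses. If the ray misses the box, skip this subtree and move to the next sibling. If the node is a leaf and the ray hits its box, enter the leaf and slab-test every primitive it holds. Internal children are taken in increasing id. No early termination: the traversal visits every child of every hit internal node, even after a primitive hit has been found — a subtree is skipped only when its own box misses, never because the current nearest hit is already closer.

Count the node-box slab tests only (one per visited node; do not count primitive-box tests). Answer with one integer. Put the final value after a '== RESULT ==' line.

Trace the traversal:
N0 x:[26,118/3] y:[88/3,41] z:[79/3,118/3] -> hit [88/3,118/3], descend [11, 12]
  N11 x:[26,106/3] y:[88/3,41] z:[79/3,33] -> hit [88/3,33], descend [3, 14]
    N3 x:[26,106/3] y:[36,41] z:[82/3,33] -> miss, prune
    N14 x:[79/3,104/3] y:[88/3,103/3] z:[79/3,97/3] -> hit [88/3,97/3], descend [2, 9]
      N2 x:[79/3,30] y:[89/3,101/3] z:[79/3,97/3] -> hit [89/3,30] leaf, test {P4(miss), P10(miss), P18(miss)}
      N9 x:[98/3,104/3] y:[88/3,103/3] z:[83/3,32] -> miss, prune
  N12 x:[83/3,118/3] y:[89/3,113/3] z:[103/3,118/3] -> hit [103/3,113/3], descend [1, 7]
    N1 x:[83/3,88/3] y:[89/3,32] z:[35,118/3] -> miss, prune
    N7 x:[103/3,118/3] y:[91/3,113/3] z:[103/3,115/3] -> hit [103/3,113/3], descend [5, 15]
      N5 x:[103/3,36] y:[107/3,113/3] z:[35,115/3] -> hit [107/3,36] leaf, test {P1@t=107/3, P6(miss)}
      N15 x:[103/3,118/3] y:[91/3,103/3] z:[103/3,107/3] -> hit [103/3,103/3] leaf, test {P14(miss), P16(miss)}

Summary -> nodes [0, 11, 3, 14, 2, 9, 12, 1, 7, 5, 15]; box-tests=11; leaf-entries=3; first=P1

== RESULT ==
11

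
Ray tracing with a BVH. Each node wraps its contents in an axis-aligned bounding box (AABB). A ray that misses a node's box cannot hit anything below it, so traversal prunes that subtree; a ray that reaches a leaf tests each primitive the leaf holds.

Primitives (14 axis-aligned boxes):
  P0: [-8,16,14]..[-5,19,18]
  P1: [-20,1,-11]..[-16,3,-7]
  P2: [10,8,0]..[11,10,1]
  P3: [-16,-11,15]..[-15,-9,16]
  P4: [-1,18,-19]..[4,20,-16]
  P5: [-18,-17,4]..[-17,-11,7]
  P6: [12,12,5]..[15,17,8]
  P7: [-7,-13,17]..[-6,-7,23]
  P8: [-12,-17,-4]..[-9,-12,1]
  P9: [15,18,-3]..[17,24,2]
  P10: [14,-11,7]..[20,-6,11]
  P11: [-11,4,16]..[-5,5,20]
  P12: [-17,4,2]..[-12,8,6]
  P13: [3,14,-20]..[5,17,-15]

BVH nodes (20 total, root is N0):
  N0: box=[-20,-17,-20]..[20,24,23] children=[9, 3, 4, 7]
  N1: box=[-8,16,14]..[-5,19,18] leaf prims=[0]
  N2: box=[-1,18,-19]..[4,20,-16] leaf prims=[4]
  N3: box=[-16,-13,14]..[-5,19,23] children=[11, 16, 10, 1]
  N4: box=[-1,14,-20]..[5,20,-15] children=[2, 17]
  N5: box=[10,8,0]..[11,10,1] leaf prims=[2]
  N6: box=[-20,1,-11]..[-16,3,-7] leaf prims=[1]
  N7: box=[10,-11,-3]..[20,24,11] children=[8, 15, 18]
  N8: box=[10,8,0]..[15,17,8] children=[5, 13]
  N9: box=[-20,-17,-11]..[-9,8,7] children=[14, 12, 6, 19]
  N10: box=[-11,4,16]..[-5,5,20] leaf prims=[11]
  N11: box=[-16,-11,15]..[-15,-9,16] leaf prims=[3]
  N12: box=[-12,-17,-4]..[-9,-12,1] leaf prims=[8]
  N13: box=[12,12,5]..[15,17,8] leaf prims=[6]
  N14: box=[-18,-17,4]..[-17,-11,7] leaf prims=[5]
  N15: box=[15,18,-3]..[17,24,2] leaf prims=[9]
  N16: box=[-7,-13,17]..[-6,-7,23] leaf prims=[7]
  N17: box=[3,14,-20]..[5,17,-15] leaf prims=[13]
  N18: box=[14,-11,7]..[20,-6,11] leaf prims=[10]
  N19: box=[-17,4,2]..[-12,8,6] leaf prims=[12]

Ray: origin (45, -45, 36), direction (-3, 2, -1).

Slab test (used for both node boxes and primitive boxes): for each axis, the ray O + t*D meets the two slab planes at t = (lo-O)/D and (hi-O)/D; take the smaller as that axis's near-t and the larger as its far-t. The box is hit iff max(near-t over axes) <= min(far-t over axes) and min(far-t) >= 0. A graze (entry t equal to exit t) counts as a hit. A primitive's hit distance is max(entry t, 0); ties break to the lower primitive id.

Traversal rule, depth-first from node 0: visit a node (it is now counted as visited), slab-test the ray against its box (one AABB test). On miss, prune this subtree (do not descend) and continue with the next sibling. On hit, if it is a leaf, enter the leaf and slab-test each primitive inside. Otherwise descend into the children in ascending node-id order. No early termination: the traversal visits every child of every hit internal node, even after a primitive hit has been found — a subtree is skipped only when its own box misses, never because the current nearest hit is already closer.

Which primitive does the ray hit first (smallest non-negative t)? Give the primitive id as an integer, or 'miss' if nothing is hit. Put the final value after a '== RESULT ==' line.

Walk:
N0 x:[25/3,65/3] y:[14,69/2] z:[13,56] -> hit [14,65/3], descend [3, 4, 7, 9]
  N3 x:[50/3,61/3] y:[16,32] z:[13,22] -> hit [50/3,61/3], descend [1, 10, 11, 16]
    N1 x:[50/3,53/3] y:[61/2,32] z:[18,22] -> miss, prune
    N10 x:[50/3,56/3] y:[49/2,25] z:[16,20] -> miss, prune
    N11 x:[20,61/3] y:[17,18] z:[20,21] -> miss, prune
    N16 x:[17,52/3] y:[16,19] z:[13,19] -> hit [17,52/3] leaf, test {P7@t=17}
  N4 x:[40/3,46/3] y:[59/2,65/2] z:[51,56] -> miss, prune
  N7 x:[25/3,35/3] y:[17,69/2] z:[25,39] -> miss, prune
  N9 x:[18,65/3] y:[14,53/2] z:[29,47] -> miss, prune

order=[0, 3, 1, 10, 11, 16, 4, 7, 9]  |boxes|=9  |leaves|=1  hit=P7

== RESULT ==
7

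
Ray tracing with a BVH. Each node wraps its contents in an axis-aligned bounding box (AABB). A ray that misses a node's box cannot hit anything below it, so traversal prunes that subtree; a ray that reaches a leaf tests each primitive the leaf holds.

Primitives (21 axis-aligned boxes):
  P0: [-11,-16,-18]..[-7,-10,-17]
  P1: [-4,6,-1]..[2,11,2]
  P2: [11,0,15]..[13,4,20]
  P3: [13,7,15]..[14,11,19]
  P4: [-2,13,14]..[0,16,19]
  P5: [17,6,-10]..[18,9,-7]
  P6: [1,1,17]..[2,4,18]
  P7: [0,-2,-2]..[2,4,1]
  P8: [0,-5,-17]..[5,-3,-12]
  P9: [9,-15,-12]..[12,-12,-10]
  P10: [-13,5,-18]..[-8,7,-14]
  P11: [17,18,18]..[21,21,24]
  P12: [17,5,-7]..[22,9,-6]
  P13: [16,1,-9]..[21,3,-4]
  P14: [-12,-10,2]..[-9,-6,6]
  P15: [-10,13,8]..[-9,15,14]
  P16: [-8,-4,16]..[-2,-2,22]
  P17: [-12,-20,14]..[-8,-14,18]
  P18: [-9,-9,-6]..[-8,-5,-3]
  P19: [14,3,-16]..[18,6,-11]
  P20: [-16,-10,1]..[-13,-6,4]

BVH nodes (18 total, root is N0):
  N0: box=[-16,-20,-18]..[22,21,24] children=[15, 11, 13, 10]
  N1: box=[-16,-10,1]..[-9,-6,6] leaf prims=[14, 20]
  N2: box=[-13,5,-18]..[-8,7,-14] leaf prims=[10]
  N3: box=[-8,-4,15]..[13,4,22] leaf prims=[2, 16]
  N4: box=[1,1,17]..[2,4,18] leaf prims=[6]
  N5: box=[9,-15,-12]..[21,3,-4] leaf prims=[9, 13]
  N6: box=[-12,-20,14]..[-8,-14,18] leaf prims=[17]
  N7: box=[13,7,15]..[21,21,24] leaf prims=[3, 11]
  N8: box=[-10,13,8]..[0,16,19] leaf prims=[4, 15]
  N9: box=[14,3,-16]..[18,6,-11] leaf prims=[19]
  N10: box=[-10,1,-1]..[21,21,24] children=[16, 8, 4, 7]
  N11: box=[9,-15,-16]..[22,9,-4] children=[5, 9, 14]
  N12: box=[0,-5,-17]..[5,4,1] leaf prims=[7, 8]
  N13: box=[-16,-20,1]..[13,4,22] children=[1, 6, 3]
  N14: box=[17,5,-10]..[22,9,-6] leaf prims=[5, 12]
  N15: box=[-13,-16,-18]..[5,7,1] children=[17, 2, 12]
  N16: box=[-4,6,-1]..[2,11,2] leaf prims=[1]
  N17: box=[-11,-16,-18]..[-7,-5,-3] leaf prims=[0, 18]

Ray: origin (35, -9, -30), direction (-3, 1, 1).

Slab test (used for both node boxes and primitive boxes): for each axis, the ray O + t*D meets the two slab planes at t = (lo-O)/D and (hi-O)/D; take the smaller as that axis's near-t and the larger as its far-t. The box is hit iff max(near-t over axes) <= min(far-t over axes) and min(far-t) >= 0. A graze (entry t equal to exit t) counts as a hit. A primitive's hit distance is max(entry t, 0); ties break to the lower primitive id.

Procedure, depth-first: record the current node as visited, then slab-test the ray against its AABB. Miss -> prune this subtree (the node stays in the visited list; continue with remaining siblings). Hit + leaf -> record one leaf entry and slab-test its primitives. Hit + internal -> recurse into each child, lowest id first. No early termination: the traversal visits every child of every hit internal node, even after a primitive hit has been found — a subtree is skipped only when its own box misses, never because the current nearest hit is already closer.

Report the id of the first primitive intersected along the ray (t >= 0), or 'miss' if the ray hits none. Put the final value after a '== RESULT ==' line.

Walk:
N0 x:[13/3,17] y:[-11,30] z:[12,54] -> hit [12,17], descend [10, 11, 13, 15]
  N10 x:[14/3,15] y:[10,30] z:[29,54] -> miss, prune
  N11 x:[13/3,26/3] y:[-6,18] z:[14,26] -> miss, prune
  N13 x:[22/3,17] y:[-11,13] z:[31,52] -> miss, prune
  N15 x:[10,16] y:[-7,16] z:[12,31] -> hit [12,16], descend [2, 12, 17]
    N2 x:[43/3,16] y:[14,16] z:[12,16] -> hit [43/3,16] leaf, test {P10@t=43/3}
    N12 x:[10,35/3] y:[4,13] z:[13,31] -> miss, prune
    N17 x:[14,46/3] y:[-7,4] z:[12,27] -> miss, prune

Summary -> nodes [0, 10, 11, 13, 15, 2, 12, 17]; box-tests=8; leaf-entries=1; first=P10

== RESULT ==
10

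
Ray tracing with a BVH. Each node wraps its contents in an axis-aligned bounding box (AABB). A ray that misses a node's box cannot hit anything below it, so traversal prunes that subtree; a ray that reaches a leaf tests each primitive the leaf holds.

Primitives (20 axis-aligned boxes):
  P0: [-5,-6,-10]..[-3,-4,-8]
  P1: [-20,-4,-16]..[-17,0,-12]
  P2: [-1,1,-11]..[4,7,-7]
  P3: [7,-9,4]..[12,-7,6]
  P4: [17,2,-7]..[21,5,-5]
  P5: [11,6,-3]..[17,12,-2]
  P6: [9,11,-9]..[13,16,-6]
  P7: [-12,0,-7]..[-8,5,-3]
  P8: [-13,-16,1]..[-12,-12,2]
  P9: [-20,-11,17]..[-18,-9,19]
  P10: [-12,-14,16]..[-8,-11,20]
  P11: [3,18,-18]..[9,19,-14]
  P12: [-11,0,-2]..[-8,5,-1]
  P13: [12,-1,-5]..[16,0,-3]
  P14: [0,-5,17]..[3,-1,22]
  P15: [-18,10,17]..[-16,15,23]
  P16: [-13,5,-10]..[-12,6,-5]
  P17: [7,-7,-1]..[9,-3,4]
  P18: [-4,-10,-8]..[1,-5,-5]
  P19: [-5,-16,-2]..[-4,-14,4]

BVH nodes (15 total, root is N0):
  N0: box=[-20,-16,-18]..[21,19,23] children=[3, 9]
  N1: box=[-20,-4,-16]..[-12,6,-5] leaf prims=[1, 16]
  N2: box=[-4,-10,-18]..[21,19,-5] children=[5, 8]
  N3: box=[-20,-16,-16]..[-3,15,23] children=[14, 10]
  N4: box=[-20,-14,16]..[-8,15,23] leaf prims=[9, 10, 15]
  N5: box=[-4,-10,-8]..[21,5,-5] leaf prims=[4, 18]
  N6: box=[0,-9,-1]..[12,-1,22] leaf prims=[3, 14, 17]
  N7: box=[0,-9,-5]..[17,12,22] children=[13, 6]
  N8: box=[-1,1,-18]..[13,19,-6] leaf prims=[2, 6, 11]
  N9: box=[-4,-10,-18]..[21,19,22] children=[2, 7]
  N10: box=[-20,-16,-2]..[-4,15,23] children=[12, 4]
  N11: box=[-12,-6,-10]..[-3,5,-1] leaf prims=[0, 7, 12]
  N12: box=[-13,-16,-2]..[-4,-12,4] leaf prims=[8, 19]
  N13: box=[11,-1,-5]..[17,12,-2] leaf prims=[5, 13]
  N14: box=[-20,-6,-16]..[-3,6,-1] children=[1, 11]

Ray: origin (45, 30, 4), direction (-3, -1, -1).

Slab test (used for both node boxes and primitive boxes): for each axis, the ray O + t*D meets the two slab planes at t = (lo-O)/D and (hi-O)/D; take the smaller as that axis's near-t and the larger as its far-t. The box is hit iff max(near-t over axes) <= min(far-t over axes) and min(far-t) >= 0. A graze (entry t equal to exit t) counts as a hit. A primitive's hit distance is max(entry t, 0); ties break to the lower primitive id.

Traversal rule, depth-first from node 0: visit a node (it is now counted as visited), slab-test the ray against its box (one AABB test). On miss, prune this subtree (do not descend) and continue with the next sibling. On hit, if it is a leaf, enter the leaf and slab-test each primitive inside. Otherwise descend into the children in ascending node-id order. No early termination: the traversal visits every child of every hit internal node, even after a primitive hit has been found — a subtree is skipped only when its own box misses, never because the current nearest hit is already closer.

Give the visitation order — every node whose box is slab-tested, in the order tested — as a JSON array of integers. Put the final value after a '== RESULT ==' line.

Traverse from the root:
N0 x:[8,65/3] y:[11,46] z:[-19,22] -> hit [11,65/3], descend [3, 9]
  N3 x:[16,65/3] y:[15,46] z:[-19,20] -> hit [16,20], descend [10, 14]
    N10 x:[49/3,65/3] y:[15,46] z:[-19,6] -> miss, prune
    N14 x:[16,65/3] y:[24,36] z:[5,20] -> miss, prune
  N9 x:[8,49/3] y:[11,40] z:[-18,22] -> hit [11,49/3], descend [2, 7]
    N2 x:[8,49/3] y:[11,40] z:[9,22] -> hit [11,49/3], descend [5, 8]
      N5 x:[8,49/3] y:[25,40] z:[9,12] -> miss, prune
      N8 x:[32/3,46/3] y:[11,29] z:[10,22] -> hit [11,46/3] leaf, test {P2(miss), P6(miss), P11(miss)}
    N7 x:[28/3,15] y:[18,39] z:[-18,9] -> miss, prune

Visited [0, 3, 10, 14, 9, 2, 5, 8, 7]. Tests: 9 box, 1 leaf. Nearest: miss.

== RESULT ==
[0, 3, 10, 14, 9, 2, 5, 8, 7]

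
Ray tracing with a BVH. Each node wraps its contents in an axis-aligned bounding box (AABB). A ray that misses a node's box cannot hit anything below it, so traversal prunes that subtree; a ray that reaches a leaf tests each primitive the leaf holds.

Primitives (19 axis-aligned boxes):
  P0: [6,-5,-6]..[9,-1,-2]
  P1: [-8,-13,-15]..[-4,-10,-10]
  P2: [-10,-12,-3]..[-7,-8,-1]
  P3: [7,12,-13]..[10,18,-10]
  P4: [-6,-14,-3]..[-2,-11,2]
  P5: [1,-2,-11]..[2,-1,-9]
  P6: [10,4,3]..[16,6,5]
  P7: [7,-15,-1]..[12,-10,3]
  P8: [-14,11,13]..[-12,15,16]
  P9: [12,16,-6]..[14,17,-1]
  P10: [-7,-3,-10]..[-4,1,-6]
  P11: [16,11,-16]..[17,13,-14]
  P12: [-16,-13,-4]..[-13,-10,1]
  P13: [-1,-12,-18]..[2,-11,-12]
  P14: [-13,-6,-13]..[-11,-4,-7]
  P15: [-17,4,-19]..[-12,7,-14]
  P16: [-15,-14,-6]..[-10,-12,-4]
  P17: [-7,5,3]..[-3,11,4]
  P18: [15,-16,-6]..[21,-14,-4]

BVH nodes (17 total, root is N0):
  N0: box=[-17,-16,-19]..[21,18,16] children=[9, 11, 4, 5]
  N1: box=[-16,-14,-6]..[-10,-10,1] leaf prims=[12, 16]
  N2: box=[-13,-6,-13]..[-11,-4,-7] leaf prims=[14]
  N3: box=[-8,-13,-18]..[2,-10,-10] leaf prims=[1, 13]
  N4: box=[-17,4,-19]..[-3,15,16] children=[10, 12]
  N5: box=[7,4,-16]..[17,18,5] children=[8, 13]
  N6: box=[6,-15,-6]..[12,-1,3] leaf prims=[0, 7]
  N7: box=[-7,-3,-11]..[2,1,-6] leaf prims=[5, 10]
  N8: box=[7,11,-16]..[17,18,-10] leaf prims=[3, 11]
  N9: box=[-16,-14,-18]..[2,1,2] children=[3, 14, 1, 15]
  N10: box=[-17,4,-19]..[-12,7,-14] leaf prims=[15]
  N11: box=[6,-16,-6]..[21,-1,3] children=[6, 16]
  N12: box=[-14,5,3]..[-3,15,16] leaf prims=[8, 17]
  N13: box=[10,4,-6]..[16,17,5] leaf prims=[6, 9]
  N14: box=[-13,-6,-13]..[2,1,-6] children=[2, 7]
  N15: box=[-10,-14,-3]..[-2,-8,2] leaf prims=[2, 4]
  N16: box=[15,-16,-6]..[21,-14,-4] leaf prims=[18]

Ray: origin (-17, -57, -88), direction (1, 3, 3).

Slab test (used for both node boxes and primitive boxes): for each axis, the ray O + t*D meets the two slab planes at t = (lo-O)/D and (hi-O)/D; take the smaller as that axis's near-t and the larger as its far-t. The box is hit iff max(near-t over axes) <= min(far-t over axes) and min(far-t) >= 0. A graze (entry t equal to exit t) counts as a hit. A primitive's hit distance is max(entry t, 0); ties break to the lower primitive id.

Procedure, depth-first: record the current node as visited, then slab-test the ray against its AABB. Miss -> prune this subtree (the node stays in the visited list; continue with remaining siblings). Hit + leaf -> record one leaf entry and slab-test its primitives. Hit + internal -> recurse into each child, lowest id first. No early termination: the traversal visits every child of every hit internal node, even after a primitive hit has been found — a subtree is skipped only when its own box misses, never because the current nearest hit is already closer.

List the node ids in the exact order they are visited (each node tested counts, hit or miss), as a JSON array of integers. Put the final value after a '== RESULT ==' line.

Traverse from the root:
N0 x:[0,38] y:[41/3,25] z:[23,104/3] -> hit [23,25], descend [4, 5, 9, 11]
  N4 x:[0,14] y:[61/3,24] z:[23,104/3] -> miss, prune
  N5 x:[24,34] y:[61/3,25] z:[24,31] -> hit [24,25], descend [8, 13]
    N8 x:[24,34] y:[68/3,25] z:[24,26] -> hit [24,25] leaf, test {P3@t=25, P11(miss)}
    N13 x:[27,33] y:[61/3,74/3] z:[82/3,31] -> miss, prune
  N9 x:[1,19] y:[43/3,58/3] z:[70/3,30] -> miss, prune
  N11 x:[23,38] y:[41/3,56/3] z:[82/3,91/3] -> miss, prune

Visited [0, 4, 5, 8, 13, 9, 11]. Tests: 7 box, 1 leaf. Nearest: P3.

== RESULT ==
[0, 4, 5, 8, 13, 9, 11]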